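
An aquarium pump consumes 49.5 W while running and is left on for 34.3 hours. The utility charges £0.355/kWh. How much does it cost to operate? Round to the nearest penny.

Energy = 49.5 W × 34.3 h = 1,698 Wh = 1.698 kWh
Cost = 1.698 kWh × £0.355/kWh = £0.60

£0.60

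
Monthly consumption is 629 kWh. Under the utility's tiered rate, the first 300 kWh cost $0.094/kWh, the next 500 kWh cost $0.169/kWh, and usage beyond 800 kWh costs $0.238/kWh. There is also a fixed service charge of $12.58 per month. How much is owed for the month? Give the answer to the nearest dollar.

First 300 kWh × $0.094 = $28.20
Next 329 kWh × $0.169 = $55.60
Remaining tier: 0 kWh (not reached)
Energy charge = $83.80; + service $12.58 = $96.38 ≈ $96

$96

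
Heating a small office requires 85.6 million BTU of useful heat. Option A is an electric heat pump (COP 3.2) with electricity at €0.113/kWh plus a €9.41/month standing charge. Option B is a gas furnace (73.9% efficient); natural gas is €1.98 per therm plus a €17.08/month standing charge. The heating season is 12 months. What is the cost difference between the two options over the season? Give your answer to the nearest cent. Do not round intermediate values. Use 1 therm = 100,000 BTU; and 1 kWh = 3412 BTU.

€1499.60

Heat load = 85.6 × 10⁶ BTU = 85,600,000 BTU
Gas: input = 85,600,000 / 0.739 = 115,832,206 BTU = 1,158 therm → 1,158 × €1.98 = €2,293.48; + 12 × €17.08 standing = €2,498.44
Heat pump: 85,600,000 BTU / 3412 = 25,090 kWh heat; / 3.2 = 7,840 kWh in → × €0.113 = €885.92; + 12 × €9.41 standing = €998.84
Difference = |€2,498.44 − €998.84| = €1,499.60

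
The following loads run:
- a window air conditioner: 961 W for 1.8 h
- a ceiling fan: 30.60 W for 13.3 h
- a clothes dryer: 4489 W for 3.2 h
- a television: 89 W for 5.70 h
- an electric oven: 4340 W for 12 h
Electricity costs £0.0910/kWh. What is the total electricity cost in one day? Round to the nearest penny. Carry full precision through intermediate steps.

window air conditioner: 961 W × 1.8 h = 1,730 Wh = 1.73 kWh
ceiling fan: 30.60 W × 13.3 h = 407 Wh = 0.407 kWh
clothes dryer: 4489 W × 3.2 h = 14,365 Wh = 14.36 kWh
television: 89 W × 5.70 h = 507 Wh = 0.5073 kWh
electric oven: 4340 W × 12 h = 52,080 Wh = 52.08 kWh
Total energy = 1.73 + 0.407 + 14.36 + 0.5073 + 52.08 = 69.09 kWh
Cost = 69.09 kWh × £0.0910 = £6.29

£6.29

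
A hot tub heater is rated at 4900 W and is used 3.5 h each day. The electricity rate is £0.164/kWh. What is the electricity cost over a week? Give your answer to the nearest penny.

£19.69

Energy = 4900 W × 3.5 h/day × 7 days = 120,050 Wh = 120 kWh
Cost = 120 kWh × £0.164/kWh = £19.69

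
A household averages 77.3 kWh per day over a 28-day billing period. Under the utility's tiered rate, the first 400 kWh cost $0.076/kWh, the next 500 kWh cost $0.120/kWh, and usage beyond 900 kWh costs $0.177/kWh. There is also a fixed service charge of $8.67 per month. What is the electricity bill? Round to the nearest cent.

Usage = 77.3 kWh/day × 28 days = 2164.4 kWh
First 400 kWh × $0.076 = $30.40
Next 500 kWh × $0.120 = $60.00
Remaining 1264.4 kWh × $0.177 = $223.80
Energy charge = $314.20; + service $8.67 = $322.87

$322.87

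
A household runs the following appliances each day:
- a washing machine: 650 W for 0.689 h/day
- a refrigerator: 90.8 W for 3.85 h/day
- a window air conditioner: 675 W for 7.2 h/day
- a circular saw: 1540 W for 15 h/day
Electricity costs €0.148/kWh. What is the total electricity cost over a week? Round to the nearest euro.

€30

washing machine: 650 W × 0.689 h × 7 d = 3,135 Wh = 3.135 kWh
refrigerator: 90.8 W × 3.85 h × 7 d = 2,447 Wh = 2.447 kWh
window air conditioner: 675 W × 7.2 h × 7 d = 34,020 Wh = 34.02 kWh
circular saw: 1540 W × 15 h × 7 d = 161,700 Wh = 161.7 kWh
Total energy = 3.135 + 2.447 + 34.02 + 161.7 = 201.3 kWh
Cost = 201.3 kWh × €0.148 = €29.79 ≈ €30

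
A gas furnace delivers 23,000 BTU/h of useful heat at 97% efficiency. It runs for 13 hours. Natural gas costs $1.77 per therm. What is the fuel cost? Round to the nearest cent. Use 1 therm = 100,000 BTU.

Heat delivered = 23,000 BTU/h × 13 h = 299,000 BTU
Gas input = 299,000 / 0.97 = 308,247 BTU
= 308,247 / 100,000 = 3.082 therm
Cost = 3.082 × $1.77/therm = $5.46

$5.46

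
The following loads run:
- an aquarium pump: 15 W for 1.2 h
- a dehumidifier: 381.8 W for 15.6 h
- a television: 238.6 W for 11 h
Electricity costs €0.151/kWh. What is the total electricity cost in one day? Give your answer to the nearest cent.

€1.30

aquarium pump: 15 W × 1.2 h = 18 Wh = 0.018 kWh
dehumidifier: 381.8 W × 15.6 h = 5,956 Wh = 5.956 kWh
television: 238.6 W × 11 h = 2,625 Wh = 2.625 kWh
Total energy = 0.018 + 5.956 + 2.625 = 8.599 kWh
Cost = 8.599 kWh × €0.151 = €1.30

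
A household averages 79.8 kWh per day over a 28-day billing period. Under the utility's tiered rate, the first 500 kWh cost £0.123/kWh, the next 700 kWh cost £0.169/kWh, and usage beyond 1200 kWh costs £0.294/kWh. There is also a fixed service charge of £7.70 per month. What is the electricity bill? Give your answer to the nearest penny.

Usage = 79.8 kWh/day × 28 days = 2234.4 kWh
First 500 kWh × £0.123 = £61.50
Next 700 kWh × £0.169 = £118.30
Remaining 1034.4 kWh × £0.294 = £304.11
Energy charge = £483.91; + service £7.70 = £491.61

£491.61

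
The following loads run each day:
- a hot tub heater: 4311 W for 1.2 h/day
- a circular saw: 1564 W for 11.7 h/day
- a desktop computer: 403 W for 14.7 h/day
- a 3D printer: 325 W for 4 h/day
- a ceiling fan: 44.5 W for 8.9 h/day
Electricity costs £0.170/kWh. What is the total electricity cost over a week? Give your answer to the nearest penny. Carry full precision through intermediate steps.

£37.00

hot tub heater: 4311 W × 1.2 h × 7 d = 36,212 Wh = 36.21 kWh
circular saw: 1564 W × 11.7 h × 7 d = 128,092 Wh = 128.1 kWh
desktop computer: 403 W × 14.7 h × 7 d = 41,469 Wh = 41.47 kWh
3D printer: 325 W × 4 h × 7 d = 9,100 Wh = 9.1 kWh
ceiling fan: 44.5 W × 8.9 h × 7 d = 2,772 Wh = 2.772 kWh
Total energy = 36.21 + 128.1 + 41.47 + 9.1 + 2.772 = 217.6 kWh
Cost = 217.6 kWh × £0.170 = £37.00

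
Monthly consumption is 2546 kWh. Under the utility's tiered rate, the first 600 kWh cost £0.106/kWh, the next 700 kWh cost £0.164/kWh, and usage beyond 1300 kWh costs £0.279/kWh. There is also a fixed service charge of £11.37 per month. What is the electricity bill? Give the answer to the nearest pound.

First 600 kWh × £0.106 = £63.60
Next 700 kWh × £0.164 = £114.80
Remaining 1246 kWh × £0.279 = £347.63
Energy charge = £526.03; + service £11.37 = £537.40 ≈ £537

£537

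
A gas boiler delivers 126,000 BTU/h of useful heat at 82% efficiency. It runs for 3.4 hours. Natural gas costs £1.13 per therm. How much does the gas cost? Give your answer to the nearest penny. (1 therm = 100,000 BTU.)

Heat delivered = 126,000 BTU/h × 3.4 h = 428,400 BTU
Gas input = 428,400 / 0.82 = 522,439 BTU
= 522,439 / 100,000 = 5.224 therm
Cost = 5.224 × £1.13/therm = £5.90

£5.90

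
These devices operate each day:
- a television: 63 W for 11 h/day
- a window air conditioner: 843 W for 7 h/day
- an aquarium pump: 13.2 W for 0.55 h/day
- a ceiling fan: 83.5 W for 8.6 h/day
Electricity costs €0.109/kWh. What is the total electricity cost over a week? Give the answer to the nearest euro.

€6

television: 63 W × 11 h × 7 d = 4,851 Wh = 4.851 kWh
window air conditioner: 843 W × 7 h × 7 d = 41,307 Wh = 41.31 kWh
aquarium pump: 13.2 W × 0.55 h × 7 d = 51 Wh = 0.05082 kWh
ceiling fan: 83.5 W × 8.6 h × 7 d = 5,027 Wh = 5.027 kWh
Total energy = 4.851 + 41.31 + 0.05082 + 5.027 = 51.24 kWh
Cost = 51.24 kWh × €0.109 = €5.58 ≈ €6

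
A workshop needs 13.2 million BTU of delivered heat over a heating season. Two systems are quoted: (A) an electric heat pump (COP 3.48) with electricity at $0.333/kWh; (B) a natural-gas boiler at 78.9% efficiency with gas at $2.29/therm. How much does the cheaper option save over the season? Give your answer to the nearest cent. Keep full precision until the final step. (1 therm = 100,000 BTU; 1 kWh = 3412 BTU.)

$12.92

Heat load = 13.2 × 10⁶ BTU = 13,200,000 BTU
Gas: input = 13,200,000 / 0.789 = 16,730,038 BTU = 167.3 therm → 167.3 × $2.29 = $383.12
Heat pump: 13,200,000 BTU / 3412 = 3,869 kWh heat; / 3.48 = 1,112 kWh in → × $0.333 = $370.19
Difference = |$383.12 − $370.19| = $12.92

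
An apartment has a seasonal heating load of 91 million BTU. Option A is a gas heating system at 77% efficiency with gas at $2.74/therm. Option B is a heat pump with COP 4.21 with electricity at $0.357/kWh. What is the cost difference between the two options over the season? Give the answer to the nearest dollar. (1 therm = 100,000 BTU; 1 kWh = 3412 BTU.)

Heat load = 91 × 10⁶ BTU = 91,000,000 BTU
Gas: input = 91,000,000 / 0.77 = 118,181,818 BTU = 1,182 therm → 1,182 × $2.74 = $3,238.18
Heat pump: 91,000,000 BTU / 3412 = 26,670 kWh heat; / 4.21 = 6,335 kWh in → × $0.357 = $2,261.61
Difference = |$3,238.18 − $2,261.61| = $976.57 ≈ $977

$977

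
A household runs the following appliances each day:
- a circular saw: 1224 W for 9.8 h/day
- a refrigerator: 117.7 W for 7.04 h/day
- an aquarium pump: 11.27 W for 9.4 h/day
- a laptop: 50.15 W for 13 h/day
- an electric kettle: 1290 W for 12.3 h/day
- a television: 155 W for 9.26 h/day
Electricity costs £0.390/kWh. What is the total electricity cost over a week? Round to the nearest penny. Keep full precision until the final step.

£84.31

circular saw: 1224 W × 9.8 h × 7 d = 83,966 Wh = 83.97 kWh
refrigerator: 117.7 W × 7.04 h × 7 d = 5,800 Wh = 5.8 kWh
aquarium pump: 11.27 W × 9.4 h × 7 d = 742 Wh = 0.7416 kWh
laptop: 50.15 W × 13 h × 7 d = 4,564 Wh = 4.564 kWh
electric kettle: 1290 W × 12.3 h × 7 d = 111,069 Wh = 111.1 kWh
television: 155 W × 9.26 h × 7 d = 10,047 Wh = 10.05 kWh
Total energy = 83.97 + 5.8 + 0.7416 + 4.564 + 111.1 + 10.05 = 216.2 kWh
Cost = 216.2 kWh × £0.390 = £84.31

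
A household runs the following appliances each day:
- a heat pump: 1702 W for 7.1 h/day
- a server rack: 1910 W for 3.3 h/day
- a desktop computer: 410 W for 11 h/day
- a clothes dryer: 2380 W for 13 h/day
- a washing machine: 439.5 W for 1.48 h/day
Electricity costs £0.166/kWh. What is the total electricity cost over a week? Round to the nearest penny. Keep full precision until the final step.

£63.31

heat pump: 1702 W × 7.1 h × 7 d = 84,589 Wh = 84.59 kWh
server rack: 1910 W × 3.3 h × 7 d = 44,121 Wh = 44.12 kWh
desktop computer: 410 W × 11 h × 7 d = 31,570 Wh = 31.57 kWh
clothes dryer: 2380 W × 13 h × 7 d = 216,580 Wh = 216.6 kWh
washing machine: 439.5 W × 1.48 h × 7 d = 4,553 Wh = 4.553 kWh
Total energy = 84.59 + 44.12 + 31.57 + 216.6 + 4.553 = 381.4 kWh
Cost = 381.4 kWh × £0.166 = £63.31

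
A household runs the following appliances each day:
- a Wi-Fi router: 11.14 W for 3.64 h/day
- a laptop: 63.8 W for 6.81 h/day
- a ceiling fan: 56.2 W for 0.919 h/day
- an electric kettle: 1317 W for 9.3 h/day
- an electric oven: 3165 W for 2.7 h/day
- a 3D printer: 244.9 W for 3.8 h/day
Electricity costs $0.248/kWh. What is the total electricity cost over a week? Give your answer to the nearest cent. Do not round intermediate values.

Wi-Fi router: 11.14 W × 3.64 h × 7 d = 284 Wh = 0.2838 kWh
laptop: 63.8 W × 6.81 h × 7 d = 3,041 Wh = 3.041 kWh
ceiling fan: 56.2 W × 0.919 h × 7 d = 362 Wh = 0.3615 kWh
electric kettle: 1317 W × 9.3 h × 7 d = 85,737 Wh = 85.74 kWh
electric oven: 3165 W × 2.7 h × 7 d = 59,818 Wh = 59.82 kWh
3D printer: 244.9 W × 3.8 h × 7 d = 6,514 Wh = 6.514 kWh
Total energy = 0.2838 + 3.041 + 0.3615 + 85.74 + 59.82 + 6.514 = 155.8 kWh
Cost = 155.8 kWh × $0.248 = $38.63

$38.63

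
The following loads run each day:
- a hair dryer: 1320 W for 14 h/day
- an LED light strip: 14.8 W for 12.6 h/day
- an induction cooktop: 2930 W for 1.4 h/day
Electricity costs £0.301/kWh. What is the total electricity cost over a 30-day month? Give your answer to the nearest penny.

hair dryer: 1320 W × 14 h × 30 d = 554,400 Wh = 554.4 kWh
LED light strip: 14.8 W × 12.6 h × 30 d = 5,594 Wh = 5.594 kWh
induction cooktop: 2930 W × 1.4 h × 30 d = 123,060 Wh = 123.1 kWh
Total energy = 554.4 + 5.594 + 123.1 = 683.1 kWh
Cost = 683.1 kWh × £0.301 = £205.60

£205.60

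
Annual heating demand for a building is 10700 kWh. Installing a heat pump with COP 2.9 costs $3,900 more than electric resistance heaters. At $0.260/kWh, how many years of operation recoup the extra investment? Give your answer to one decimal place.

2.1 years

Resistance: 10700 kWh × $0.260 = $2,782.00/yr
Heat pump: 10700 / 2.9 = 3690 kWh in → × $0.260 = $959.31/yr
Annual savings = $1,822.69
Payback = $3,900 / $1,822.69 = 2.14 years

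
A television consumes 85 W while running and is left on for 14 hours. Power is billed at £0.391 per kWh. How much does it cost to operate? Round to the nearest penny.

£0.47

Energy = 85 W × 14 h = 1,190 Wh = 1.19 kWh
Cost = 1.19 kWh × £0.391/kWh = £0.47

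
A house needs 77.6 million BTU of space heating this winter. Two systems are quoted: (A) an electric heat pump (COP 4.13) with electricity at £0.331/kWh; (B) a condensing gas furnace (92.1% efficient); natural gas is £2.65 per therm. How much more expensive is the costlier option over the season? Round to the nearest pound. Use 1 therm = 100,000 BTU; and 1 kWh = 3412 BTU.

Heat load = 77.6 × 10⁶ BTU = 77,600,000 BTU
Gas: input = 77,600,000 / 0.921 = 84,256,243 BTU = 842.6 therm → 842.6 × £2.65 = £2,232.79
Heat pump: 77,600,000 BTU / 3412 = 22,740 kWh heat; / 4.13 = 5,507 kWh in → × £0.331 = £1,822.76
Difference = |£2,232.79 − £1,822.76| = £410.03 ≈ £410

£410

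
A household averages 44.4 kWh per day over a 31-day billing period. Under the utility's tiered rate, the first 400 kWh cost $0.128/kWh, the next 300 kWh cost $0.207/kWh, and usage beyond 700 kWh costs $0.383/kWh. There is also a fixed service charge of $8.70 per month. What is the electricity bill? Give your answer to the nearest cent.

$381.06

Usage = 44.4 kWh/day × 31 days = 1376.4 kWh
First 400 kWh × $0.128 = $51.20
Next 300 kWh × $0.207 = $62.10
Remaining 676.4 kWh × $0.383 = $259.06
Energy charge = $372.36; + service $8.70 = $381.06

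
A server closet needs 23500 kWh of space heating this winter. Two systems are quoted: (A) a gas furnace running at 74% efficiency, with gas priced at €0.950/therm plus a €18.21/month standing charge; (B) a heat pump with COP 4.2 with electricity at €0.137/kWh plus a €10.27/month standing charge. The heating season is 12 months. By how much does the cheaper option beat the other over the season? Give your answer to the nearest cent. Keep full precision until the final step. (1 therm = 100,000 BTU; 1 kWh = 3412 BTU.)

Heat load = 23500 kWh × 3412 = 80,182,000 BTU
Gas: input = 80,182,000 / 0.74 = 108,354,054 BTU = 1,084 therm → 1,084 × €0.950 = €1,029.36; + 12 × €18.21 standing = €1,247.88
Heat pump: 80,182,000 BTU / 3412 = 23,500 kWh heat; / 4.2 = 5,595 kWh in → × €0.137 = €766.55; + 12 × €10.27 standing = €889.79
Difference = |€1,247.88 − €889.79| = €358.10

€358.10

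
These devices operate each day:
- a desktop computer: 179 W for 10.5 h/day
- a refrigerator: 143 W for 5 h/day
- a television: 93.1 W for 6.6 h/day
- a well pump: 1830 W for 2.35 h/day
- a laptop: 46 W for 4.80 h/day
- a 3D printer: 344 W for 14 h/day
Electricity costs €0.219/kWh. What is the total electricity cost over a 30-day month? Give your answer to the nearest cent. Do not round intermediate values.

€82.43

desktop computer: 179 W × 10.5 h × 30 d = 56,385 Wh = 56.38 kWh
refrigerator: 143 W × 5 h × 30 d = 21,450 Wh = 21.45 kWh
television: 93.1 W × 6.6 h × 30 d = 18,434 Wh = 18.43 kWh
well pump: 1830 W × 2.35 h × 30 d = 129,015 Wh = 129 kWh
laptop: 46 W × 4.80 h × 30 d = 6,624 Wh = 6.624 kWh
3D printer: 344 W × 14 h × 30 d = 144,480 Wh = 144.5 kWh
Total energy = 56.38 + 21.45 + 18.43 + 129 + 6.624 + 144.5 = 376.4 kWh
Cost = 376.4 kWh × €0.219 = €82.43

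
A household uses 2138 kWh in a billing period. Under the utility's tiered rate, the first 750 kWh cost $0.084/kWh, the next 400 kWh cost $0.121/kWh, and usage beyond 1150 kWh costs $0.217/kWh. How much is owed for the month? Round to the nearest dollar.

$326

First 750 kWh × $0.084 = $63.00
Next 400 kWh × $0.121 = $48.40
Remaining 988 kWh × $0.217 = $214.40
Total = $325.80 ≈ $326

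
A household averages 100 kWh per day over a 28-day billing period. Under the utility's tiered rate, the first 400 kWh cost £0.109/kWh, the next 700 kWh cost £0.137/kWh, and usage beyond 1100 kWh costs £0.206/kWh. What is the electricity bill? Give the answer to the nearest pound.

£490

Usage = 100 kWh/day × 28 days = 2800 kWh
First 400 kWh × £0.109 = £43.60
Next 700 kWh × £0.137 = £95.90
Remaining 1700 kWh × £0.206 = £350.20
Total = £489.70 ≈ £490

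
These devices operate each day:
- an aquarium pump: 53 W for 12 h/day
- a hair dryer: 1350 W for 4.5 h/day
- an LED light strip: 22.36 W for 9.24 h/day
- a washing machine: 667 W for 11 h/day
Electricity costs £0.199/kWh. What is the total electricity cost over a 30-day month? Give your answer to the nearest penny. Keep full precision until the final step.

£85.10

aquarium pump: 53 W × 12 h × 30 d = 19,080 Wh = 19.08 kWh
hair dryer: 1350 W × 4.5 h × 30 d = 182,250 Wh = 182.2 kWh
LED light strip: 22.36 W × 9.24 h × 30 d = 6,198 Wh = 6.198 kWh
washing machine: 667 W × 11 h × 30 d = 220,110 Wh = 220.1 kWh
Total energy = 19.08 + 182.2 + 6.198 + 220.1 = 427.6 kWh
Cost = 427.6 kWh × £0.199 = £85.10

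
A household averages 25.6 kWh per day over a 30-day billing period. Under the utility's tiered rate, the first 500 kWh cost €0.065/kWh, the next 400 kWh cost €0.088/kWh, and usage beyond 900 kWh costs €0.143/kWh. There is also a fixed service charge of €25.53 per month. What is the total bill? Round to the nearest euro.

€82

Usage = 25.6 kWh/day × 30 days = 768 kWh
First 500 kWh × €0.065 = €32.50
Next 268 kWh × €0.088 = €23.58
Remaining tier: 0 kWh (not reached)
Energy charge = €56.08; + service €25.53 = €81.61 ≈ €82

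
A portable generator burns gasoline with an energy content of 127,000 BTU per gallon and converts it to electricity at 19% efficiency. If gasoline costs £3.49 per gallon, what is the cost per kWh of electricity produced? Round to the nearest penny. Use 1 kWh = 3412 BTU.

£0.49

Electrical output per gallon = 127,000 BTU × 0.19 / 3412 BTU/kWh = 7.072 kWh
Cost per kWh = £3.49 / 7.072 kWh = £0.493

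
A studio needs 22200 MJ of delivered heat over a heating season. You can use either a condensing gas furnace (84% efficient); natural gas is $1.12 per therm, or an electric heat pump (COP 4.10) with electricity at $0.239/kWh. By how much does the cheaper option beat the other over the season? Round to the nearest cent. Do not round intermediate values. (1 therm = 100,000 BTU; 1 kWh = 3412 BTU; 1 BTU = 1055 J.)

$78.94

Heat load = 22200 MJ = 22,200,000,000 J / 1055 = 21,042,654 BTU
Gas: input = 21,042,654 / 0.84 = 25,050,779 BTU = 250.5 therm → 250.5 × $1.12 = $280.57
Heat pump: 21,042,654 BTU / 3412 = 6,167 kWh heat; / 4.10 = 1,504 kWh in → × $0.239 = $359.51
Difference = |$280.57 − $359.51| = $78.94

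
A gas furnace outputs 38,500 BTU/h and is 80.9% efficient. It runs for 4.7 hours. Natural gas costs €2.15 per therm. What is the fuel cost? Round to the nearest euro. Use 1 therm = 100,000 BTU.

Heat delivered = 38,500 BTU/h × 4.7 h = 180,950 BTU
Gas input = 180,950 / 0.809 = 223,671 BTU
= 223,671 / 100,000 = 2.237 therm
Cost = 2.237 × €2.15/therm = €4.81 ≈ €5

€5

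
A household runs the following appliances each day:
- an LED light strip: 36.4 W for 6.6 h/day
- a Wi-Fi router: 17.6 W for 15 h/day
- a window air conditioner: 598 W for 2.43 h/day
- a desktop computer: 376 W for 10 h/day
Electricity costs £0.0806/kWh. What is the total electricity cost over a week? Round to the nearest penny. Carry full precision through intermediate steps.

LED light strip: 36.4 W × 6.6 h × 7 d = 1,682 Wh = 1.682 kWh
Wi-Fi router: 17.6 W × 15 h × 7 d = 1,848 Wh = 1.848 kWh
window air conditioner: 598 W × 2.43 h × 7 d = 10,172 Wh = 10.17 kWh
desktop computer: 376 W × 10 h × 7 d = 26,320 Wh = 26.32 kWh
Total energy = 1.682 + 1.848 + 10.17 + 26.32 = 40.02 kWh
Cost = 40.02 kWh × £0.0806 = £3.23

£3.23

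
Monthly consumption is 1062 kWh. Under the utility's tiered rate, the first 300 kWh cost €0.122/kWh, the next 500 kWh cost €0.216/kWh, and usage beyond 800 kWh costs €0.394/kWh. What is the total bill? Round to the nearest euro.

First 300 kWh × €0.122 = €36.60
Next 500 kWh × €0.216 = €108.00
Remaining 262 kWh × €0.394 = €103.23
Total = €247.83 ≈ €248

€248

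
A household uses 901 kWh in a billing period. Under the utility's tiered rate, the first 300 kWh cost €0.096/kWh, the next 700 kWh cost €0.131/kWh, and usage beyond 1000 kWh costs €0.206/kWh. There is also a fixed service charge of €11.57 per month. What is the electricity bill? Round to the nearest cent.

€119.10

First 300 kWh × €0.096 = €28.80
Next 601 kWh × €0.131 = €78.73
Remaining tier: 0 kWh (not reached)
Energy charge = €107.53; + service €11.57 = €119.10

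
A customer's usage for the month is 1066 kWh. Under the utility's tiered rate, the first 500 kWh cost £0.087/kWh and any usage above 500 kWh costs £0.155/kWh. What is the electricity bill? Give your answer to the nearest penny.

First 500 kWh × £0.087 = £43.50
Remaining 566 kWh × £0.155 = £87.73
Total = £131.23

£131.23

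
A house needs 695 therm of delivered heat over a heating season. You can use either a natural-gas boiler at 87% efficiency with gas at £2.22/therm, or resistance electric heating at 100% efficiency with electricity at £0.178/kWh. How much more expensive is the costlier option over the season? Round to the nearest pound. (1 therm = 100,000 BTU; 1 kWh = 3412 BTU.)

Heat load = 695 therm × 100,000 = 69,500,000 BTU
Gas: input = 69,500,000 / 0.87 = 79,885,057 BTU = 798.9 therm → 798.9 × £2.22 = £1,773.45
Electric: 69,500,000 BTU / 3412 = 20,370 kWh → × £0.178 = £3,625.73
Difference = |£1,773.45 − £3,625.73| = £1,852.28 ≈ £1852

£1852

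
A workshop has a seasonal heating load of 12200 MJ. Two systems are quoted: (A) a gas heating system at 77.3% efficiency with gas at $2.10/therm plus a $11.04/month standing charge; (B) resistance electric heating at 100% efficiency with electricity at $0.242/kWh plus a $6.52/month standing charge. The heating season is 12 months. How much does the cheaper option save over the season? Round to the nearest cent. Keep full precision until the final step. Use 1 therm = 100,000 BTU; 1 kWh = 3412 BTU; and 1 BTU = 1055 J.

$451.79

Heat load = 12200 MJ = 12,200,000,000 J / 1055 = 11,563,981 BTU
Gas: input = 11,563,981 / 0.773 = 14,959,872 BTU = 149.6 therm → 149.6 × $2.10 = $314.16; + 12 × $11.04 standing = $446.64
Electric: 11,563,981 BTU / 3412 = 3,389 kWh → × $0.242 = $820.19; + 12 × $6.52 standing = $898.43
Difference = |$446.64 − $898.43| = $451.79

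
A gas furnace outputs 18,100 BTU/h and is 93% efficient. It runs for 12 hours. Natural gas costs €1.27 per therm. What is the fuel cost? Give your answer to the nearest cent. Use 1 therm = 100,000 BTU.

Heat delivered = 18,100 BTU/h × 12 h = 217,200 BTU
Gas input = 217,200 / 0.93 = 233,548 BTU
= 233,548 / 100,000 = 2.335 therm
Cost = 2.335 × €1.27/therm = €2.97

€2.97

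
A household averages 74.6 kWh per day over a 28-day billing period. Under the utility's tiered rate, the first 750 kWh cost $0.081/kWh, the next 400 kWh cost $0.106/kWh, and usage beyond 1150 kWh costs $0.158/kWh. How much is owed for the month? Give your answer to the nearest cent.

Usage = 74.6 kWh/day × 28 days = 2088.8 kWh
First 750 kWh × $0.081 = $60.75
Next 400 kWh × $0.106 = $42.40
Remaining 938.8 kWh × $0.158 = $148.33
Total = $251.48

$251.48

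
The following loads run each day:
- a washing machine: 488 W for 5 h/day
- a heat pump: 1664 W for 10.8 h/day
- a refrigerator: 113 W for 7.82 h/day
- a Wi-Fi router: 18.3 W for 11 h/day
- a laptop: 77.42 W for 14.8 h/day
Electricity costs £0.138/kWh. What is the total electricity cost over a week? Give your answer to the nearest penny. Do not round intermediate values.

£21.87

washing machine: 488 W × 5 h × 7 d = 17,080 Wh = 17.08 kWh
heat pump: 1664 W × 10.8 h × 7 d = 125,798 Wh = 125.8 kWh
refrigerator: 113 W × 7.82 h × 7 d = 6,186 Wh = 6.186 kWh
Wi-Fi router: 18.3 W × 11 h × 7 d = 1,409 Wh = 1.409 kWh
laptop: 77.42 W × 14.8 h × 7 d = 8,021 Wh = 8.021 kWh
Total energy = 17.08 + 125.8 + 6.186 + 1.409 + 8.021 = 158.5 kWh
Cost = 158.5 kWh × £0.138 = £21.87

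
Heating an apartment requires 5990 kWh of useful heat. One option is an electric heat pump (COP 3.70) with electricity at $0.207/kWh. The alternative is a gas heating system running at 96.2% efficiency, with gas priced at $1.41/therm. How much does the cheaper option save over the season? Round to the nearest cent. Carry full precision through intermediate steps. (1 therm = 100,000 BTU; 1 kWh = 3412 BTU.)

$35.56

Heat load = 5990 kWh × 3412 = 20,437,880 BTU
Gas: input = 20,437,880 / 0.962 = 21,245,198 BTU = 212.5 therm → 212.5 × $1.41 = $299.56
Heat pump: 20,437,880 BTU / 3412 = 5,990 kWh heat; / 3.70 = 1,619 kWh in → × $0.207 = $335.12
Difference = |$299.56 − $335.12| = $35.56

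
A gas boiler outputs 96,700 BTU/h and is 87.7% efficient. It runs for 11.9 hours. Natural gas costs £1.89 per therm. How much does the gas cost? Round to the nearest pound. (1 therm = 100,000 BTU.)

£25

Heat delivered = 96,700 BTU/h × 11.9 h = 1,150,730 BTU
Gas input = 1,150,730 / 0.877 = 1,312,121 BTU
= 1,312,121 / 100,000 = 13.12 therm
Cost = 13.12 × £1.89/therm = £24.80 ≈ £25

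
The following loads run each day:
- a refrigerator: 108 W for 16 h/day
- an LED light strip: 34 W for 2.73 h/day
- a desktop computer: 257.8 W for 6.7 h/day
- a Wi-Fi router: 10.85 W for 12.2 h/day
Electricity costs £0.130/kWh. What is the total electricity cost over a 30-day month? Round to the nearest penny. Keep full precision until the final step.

refrigerator: 108 W × 16 h × 30 d = 51,840 Wh = 51.84 kWh
LED light strip: 34 W × 2.73 h × 30 d = 2,785 Wh = 2.785 kWh
desktop computer: 257.8 W × 6.7 h × 30 d = 51,818 Wh = 51.82 kWh
Wi-Fi router: 10.85 W × 12.2 h × 30 d = 3,971 Wh = 3.971 kWh
Total energy = 51.84 + 2.785 + 51.82 + 3.971 = 110.4 kWh
Cost = 110.4 kWh × £0.130 = £14.35

£14.35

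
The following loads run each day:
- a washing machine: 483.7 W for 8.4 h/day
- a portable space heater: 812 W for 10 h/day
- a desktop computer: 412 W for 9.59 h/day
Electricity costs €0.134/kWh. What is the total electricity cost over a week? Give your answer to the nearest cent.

washing machine: 483.7 W × 8.4 h × 7 d = 28,442 Wh = 28.44 kWh
portable space heater: 812 W × 10 h × 7 d = 56,840 Wh = 56.84 kWh
desktop computer: 412 W × 9.59 h × 7 d = 27,658 Wh = 27.66 kWh
Total energy = 28.44 + 56.84 + 27.66 = 112.9 kWh
Cost = 112.9 kWh × €0.134 = €15.13

€15.13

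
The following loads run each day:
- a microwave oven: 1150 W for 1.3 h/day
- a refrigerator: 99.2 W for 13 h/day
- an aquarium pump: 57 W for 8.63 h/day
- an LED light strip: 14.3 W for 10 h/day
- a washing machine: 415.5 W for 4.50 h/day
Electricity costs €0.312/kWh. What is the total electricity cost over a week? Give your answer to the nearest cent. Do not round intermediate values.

microwave oven: 1150 W × 1.3 h × 7 d = 10,465 Wh = 10.46 kWh
refrigerator: 99.2 W × 13 h × 7 d = 9,027 Wh = 9.027 kWh
aquarium pump: 57 W × 8.63 h × 7 d = 3,443 Wh = 3.443 kWh
LED light strip: 14.3 W × 10 h × 7 d = 1,001 Wh = 1.001 kWh
washing machine: 415.5 W × 4.50 h × 7 d = 13,088 Wh = 13.09 kWh
Total energy = 10.46 + 9.027 + 3.443 + 1.001 + 13.09 = 37.02 kWh
Cost = 37.02 kWh × €0.312 = €11.55

€11.55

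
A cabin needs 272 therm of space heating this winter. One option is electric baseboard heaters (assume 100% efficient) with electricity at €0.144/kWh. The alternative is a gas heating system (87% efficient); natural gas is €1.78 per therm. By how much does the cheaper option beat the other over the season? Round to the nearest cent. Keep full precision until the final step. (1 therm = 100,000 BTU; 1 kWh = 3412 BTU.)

€591.44

Heat load = 272 therm × 100,000 = 27,200,000 BTU
Gas: input = 27,200,000 / 0.87 = 31,264,368 BTU = 312.6 therm → 312.6 × €1.78 = €556.51
Electric: 27,200,000 BTU / 3412 = 7,972 kWh → × €0.144 = €1,147.95
Difference = |€556.51 − €1,147.95| = €591.44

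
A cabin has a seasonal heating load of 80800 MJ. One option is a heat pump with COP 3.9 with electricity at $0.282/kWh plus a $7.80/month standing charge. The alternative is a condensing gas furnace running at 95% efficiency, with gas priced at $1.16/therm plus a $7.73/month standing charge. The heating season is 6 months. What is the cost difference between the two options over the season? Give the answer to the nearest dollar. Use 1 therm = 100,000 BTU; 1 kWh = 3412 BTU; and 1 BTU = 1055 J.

Heat load = 80800 MJ = 80,800,000,000 J / 1055 = 76,587,678 BTU
Gas: input = 76,587,678 / 0.95 = 80,618,608 BTU = 806.2 therm → 806.2 × $1.16 = $935.18; + 6 × $7.73 standing = $981.56
Heat pump: 76,587,678 BTU / 3412 = 22,450 kWh heat; / 3.9 = 5,756 kWh in → × $0.282 = $1,623.06; + 6 × $7.80 standing = $1,669.86
Difference = |$981.56 − $1,669.86| = $688.30 ≈ $688

$688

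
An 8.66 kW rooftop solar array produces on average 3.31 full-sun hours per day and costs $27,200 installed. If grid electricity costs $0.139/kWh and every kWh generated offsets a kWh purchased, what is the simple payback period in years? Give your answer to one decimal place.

Daily generation = 8.66 kW × 3.31 h = 28.66 kWh
Annual generation = 28.66 × 365 = 10463 kWh
Annual savings = 10463 × $0.139 = $1,454.30
Payback = $27,200 / $1,454.30 = 18.7 years

18.7 years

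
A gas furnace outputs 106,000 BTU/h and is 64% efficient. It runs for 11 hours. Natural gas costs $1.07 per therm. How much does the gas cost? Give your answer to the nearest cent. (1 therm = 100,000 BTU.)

$19.49

Heat delivered = 106,000 BTU/h × 11 h = 1,166,000 BTU
Gas input = 1,166,000 / 0.64 = 1,821,875 BTU
= 1,821,875 / 100,000 = 18.22 therm
Cost = 18.22 × $1.07/therm = $19.49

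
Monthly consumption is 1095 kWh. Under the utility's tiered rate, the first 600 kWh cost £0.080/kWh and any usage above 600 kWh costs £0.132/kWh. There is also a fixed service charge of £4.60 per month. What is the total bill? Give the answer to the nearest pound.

First 600 kWh × £0.080 = £48.00
Remaining 495 kWh × £0.132 = £65.34
Energy charge = £113.34; + service £4.60 = £117.94 ≈ £118

£118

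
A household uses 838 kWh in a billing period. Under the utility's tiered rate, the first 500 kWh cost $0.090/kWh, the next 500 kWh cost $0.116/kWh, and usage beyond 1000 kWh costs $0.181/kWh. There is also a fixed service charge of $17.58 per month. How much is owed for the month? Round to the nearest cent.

$101.79

First 500 kWh × $0.090 = $45.00
Next 338 kWh × $0.116 = $39.21
Remaining tier: 0 kWh (not reached)
Energy charge = $84.21; + service $17.58 = $101.79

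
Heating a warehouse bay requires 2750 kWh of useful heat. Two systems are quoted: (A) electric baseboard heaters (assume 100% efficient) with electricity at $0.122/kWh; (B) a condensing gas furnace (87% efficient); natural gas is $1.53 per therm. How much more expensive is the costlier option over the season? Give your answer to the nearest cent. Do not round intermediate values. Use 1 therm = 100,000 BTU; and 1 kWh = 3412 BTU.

$170.49

Heat load = 2750 kWh × 3412 = 9,383,000 BTU
Gas: input = 9,383,000 / 0.87 = 10,785,057 BTU = 107.9 therm → 107.9 × $1.53 = $165.01
Electric: 9,383,000 BTU / 3412 = 2,750 kWh → × $0.122 = $335.50
Difference = |$165.01 − $335.50| = $170.49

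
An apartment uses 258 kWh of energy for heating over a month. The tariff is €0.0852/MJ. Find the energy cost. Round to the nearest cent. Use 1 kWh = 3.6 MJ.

258 kWh × (3.6 MJ/kWh) = 928.8 MJ
Cost = 928.8 MJ × €0.0852/MJ = €79.13

€79.13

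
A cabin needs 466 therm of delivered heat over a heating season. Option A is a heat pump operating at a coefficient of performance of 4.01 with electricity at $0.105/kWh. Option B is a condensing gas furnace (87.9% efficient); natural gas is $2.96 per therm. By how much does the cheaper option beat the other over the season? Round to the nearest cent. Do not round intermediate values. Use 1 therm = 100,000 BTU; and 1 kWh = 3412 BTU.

$1211.62

Heat load = 466 therm × 100,000 = 46,600,000 BTU
Gas: input = 46,600,000 / 0.879 = 53,014,790 BTU = 530.1 therm → 530.1 × $2.96 = $1,569.24
Heat pump: 46,600,000 BTU / 3412 = 13,660 kWh heat; / 4.01 = 3,406 kWh in → × $0.105 = $357.62
Difference = |$1,569.24 − $357.62| = $1,211.62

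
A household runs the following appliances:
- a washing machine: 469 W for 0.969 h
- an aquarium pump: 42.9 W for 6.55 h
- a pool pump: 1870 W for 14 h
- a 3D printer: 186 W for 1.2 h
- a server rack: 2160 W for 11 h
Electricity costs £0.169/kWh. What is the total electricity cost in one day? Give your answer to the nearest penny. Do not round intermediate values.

washing machine: 469 W × 0.969 h = 454 Wh = 0.4545 kWh
aquarium pump: 42.9 W × 6.55 h = 281 Wh = 0.281 kWh
pool pump: 1870 W × 14 h = 26,180 Wh = 26.18 kWh
3D printer: 186 W × 1.2 h = 223 Wh = 0.2232 kWh
server rack: 2160 W × 11 h = 23,760 Wh = 23.76 kWh
Total energy = 0.4545 + 0.281 + 26.18 + 0.2232 + 23.76 = 50.9 kWh
Cost = 50.9 kWh × £0.169 = £8.60

£8.60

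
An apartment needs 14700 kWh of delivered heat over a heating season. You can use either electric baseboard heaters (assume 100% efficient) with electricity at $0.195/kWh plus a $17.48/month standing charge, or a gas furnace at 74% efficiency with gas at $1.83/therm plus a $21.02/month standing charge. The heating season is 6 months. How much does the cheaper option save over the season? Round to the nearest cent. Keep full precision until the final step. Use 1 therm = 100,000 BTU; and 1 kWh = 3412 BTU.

$1604.91

Heat load = 14700 kWh × 3412 = 50,156,400 BTU
Gas: input = 50,156,400 / 0.74 = 67,778,919 BTU = 677.8 therm → 677.8 × $1.83 = $1,240.35; + 6 × $21.02 standing = $1,366.47
Electric: 50,156,400 BTU / 3412 = 14,700 kWh → × $0.195 = $2,866.50; + 6 × $17.48 standing = $2,971.38
Difference = |$1,366.47 − $2,971.38| = $1,604.91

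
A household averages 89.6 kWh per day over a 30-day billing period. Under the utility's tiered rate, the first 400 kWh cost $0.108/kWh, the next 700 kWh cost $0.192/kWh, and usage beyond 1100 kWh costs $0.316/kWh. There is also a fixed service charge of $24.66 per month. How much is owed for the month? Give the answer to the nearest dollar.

$704

Usage = 89.6 kWh/day × 30 days = 2688 kWh
First 400 kWh × $0.108 = $43.20
Next 700 kWh × $0.192 = $134.40
Remaining 1588 kWh × $0.316 = $501.81
Energy charge = $679.41; + service $24.66 = $704.07 ≈ $704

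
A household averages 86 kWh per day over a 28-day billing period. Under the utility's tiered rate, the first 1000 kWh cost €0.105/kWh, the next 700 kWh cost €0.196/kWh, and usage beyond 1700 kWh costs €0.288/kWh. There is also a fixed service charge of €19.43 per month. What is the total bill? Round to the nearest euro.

€466

Usage = 86 kWh/day × 28 days = 2408 kWh
First 1000 kWh × €0.105 = €105.00
Next 700 kWh × €0.196 = €137.20
Remaining 708 kWh × €0.288 = €203.90
Energy charge = €446.10; + service €19.43 = €465.53 ≈ €466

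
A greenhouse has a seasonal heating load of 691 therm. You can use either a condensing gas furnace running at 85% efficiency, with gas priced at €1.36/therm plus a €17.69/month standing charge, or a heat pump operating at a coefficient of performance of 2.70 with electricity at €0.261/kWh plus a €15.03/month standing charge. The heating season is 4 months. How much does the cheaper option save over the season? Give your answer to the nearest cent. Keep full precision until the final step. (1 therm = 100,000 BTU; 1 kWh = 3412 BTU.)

€841.46

Heat load = 691 therm × 100,000 = 69,100,000 BTU
Gas: input = 69,100,000 / 0.85 = 81,294,118 BTU = 812.9 therm → 812.9 × €1.36 = €1,105.60; + 4 × €17.69 standing = €1,176.36
Heat pump: 69,100,000 BTU / 3412 = 20,250 kWh heat; / 2.70 = 7,501 kWh in → × €0.261 = €1,957.70; + 4 × €15.03 standing = €2,017.82
Difference = |€1,176.36 − €2,017.82| = €841.46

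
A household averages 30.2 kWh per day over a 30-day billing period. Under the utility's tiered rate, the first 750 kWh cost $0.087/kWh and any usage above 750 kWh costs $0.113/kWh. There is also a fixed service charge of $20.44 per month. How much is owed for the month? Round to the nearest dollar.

Usage = 30.2 kWh/day × 30 days = 906 kWh
First 750 kWh × $0.087 = $65.25
Remaining 156 kWh × $0.113 = $17.63
Energy charge = $82.88; + service $20.44 = $103.32 ≈ $103

$103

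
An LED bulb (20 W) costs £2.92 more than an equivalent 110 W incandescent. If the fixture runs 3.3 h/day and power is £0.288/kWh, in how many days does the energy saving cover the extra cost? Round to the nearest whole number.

Power saved = 110 − 20 = 90 W
Daily energy saved = 90 W × 3.3 h = 297 Wh = 0.297 kWh
Daily savings = 0.297 × £0.288 = £0.0855
Payback = £2.92 / £0.0855 per day = 34.14 days

34 days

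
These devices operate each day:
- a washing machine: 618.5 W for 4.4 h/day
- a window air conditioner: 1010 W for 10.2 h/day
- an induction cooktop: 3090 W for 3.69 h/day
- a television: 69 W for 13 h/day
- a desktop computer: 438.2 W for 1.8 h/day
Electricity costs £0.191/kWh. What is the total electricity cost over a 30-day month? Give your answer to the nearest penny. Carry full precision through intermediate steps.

£149.62

washing machine: 618.5 W × 4.4 h × 30 d = 81,642 Wh = 81.64 kWh
window air conditioner: 1010 W × 10.2 h × 30 d = 309,060 Wh = 309.1 kWh
induction cooktop: 3090 W × 3.69 h × 30 d = 342,063 Wh = 342.1 kWh
television: 69 W × 13 h × 30 d = 26,910 Wh = 26.91 kWh
desktop computer: 438.2 W × 1.8 h × 30 d = 23,663 Wh = 23.66 kWh
Total energy = 81.64 + 309.1 + 342.1 + 26.91 + 23.66 = 783.3 kWh
Cost = 783.3 kWh × £0.191 = £149.62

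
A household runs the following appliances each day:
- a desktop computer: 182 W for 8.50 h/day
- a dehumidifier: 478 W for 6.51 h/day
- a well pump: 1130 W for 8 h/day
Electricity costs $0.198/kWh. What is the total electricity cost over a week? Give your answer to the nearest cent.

$18.99

desktop computer: 182 W × 8.50 h × 7 d = 10,829 Wh = 10.83 kWh
dehumidifier: 478 W × 6.51 h × 7 d = 21,782 Wh = 21.78 kWh
well pump: 1130 W × 8 h × 7 d = 63,280 Wh = 63.28 kWh
Total energy = 10.83 + 21.78 + 63.28 = 95.89 kWh
Cost = 95.89 kWh × $0.198 = $18.99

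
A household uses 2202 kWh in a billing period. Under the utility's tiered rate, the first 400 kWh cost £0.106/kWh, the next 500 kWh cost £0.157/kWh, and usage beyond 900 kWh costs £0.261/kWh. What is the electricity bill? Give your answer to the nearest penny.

First 400 kWh × £0.106 = £42.40
Next 500 kWh × £0.157 = £78.50
Remaining 1302 kWh × £0.261 = £339.82
Total = £460.72

£460.72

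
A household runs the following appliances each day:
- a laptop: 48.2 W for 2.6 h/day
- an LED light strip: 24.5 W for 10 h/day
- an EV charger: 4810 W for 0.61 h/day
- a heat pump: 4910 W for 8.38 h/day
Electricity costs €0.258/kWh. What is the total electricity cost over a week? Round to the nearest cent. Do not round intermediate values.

laptop: 48.2 W × 2.6 h × 7 d = 877 Wh = 0.8772 kWh
LED light strip: 24.5 W × 10 h × 7 d = 1,715 Wh = 1.715 kWh
EV charger: 4810 W × 0.61 h × 7 d = 20,539 Wh = 20.54 kWh
heat pump: 4910 W × 8.38 h × 7 d = 288,021 Wh = 288 kWh
Total energy = 0.8772 + 1.715 + 20.54 + 288 = 311.2 kWh
Cost = 311.2 kWh × €0.258 = €80.28

€80.28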